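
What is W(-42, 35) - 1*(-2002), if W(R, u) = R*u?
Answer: 532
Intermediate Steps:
W(-42, 35) - 1*(-2002) = -42*35 - 1*(-2002) = -1470 + 2002 = 532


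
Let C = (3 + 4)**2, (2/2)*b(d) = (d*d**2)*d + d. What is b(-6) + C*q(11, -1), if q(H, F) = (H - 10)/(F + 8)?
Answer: 1297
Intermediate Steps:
b(d) = d + d**4 (b(d) = (d*d**2)*d + d = d**3*d + d = d**4 + d = d + d**4)
C = 49 (C = 7**2 = 49)
q(H, F) = (-10 + H)/(8 + F)
b(-6) + C*q(11, -1) = (-6 + (-6)**4) + 49*((-10 + 11)/(8 - 1)) = (-6 + 1296) + 49*(1/7) = 1290 + 49*((1/7)*1) = 1290 + 49*(1/7) = 1290 + 7 = 1297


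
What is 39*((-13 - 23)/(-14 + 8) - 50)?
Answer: -1716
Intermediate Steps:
39*((-13 - 23)/(-14 + 8) - 50) = 39*(-36/(-6) - 50) = 39*(-36*(-⅙) - 50) = 39*(6 - 50) = 39*(-44) = -1716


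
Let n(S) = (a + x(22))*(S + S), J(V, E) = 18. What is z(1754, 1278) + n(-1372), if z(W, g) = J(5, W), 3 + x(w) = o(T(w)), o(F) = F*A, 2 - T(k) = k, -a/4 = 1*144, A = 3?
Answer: 1753434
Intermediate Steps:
a = -576 (a = -4*144 = -576)
T(k) = 2 - k
o(F) = 3*F (o(F) = F*3 = 3*F)
x(w) = 3 - 3*w (x(w) = -3 + 3*(2 - w) = -3 + (6 - 3*w) = 3 - 3*w)
z(W, g) = 18
n(S) = -1278*S (n(S) = (-576 + (3 - 3*22))*(S + S) = (-576 + (3 - 66))*(2*S) = (-576 - 63)*(2*S) = -1278*S)
z(1754, 1278) + n(-1372) = 18 - 1278*(-1372) = 18 + 1753416 = 1753434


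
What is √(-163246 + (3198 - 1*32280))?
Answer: 2*I*√48082 ≈ 438.55*I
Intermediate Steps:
√(-163246 + (3198 - 1*32280)) = √(-163246 + (3198 - 32280)) = √(-163246 - 29082) = √(-192328) = 2*I*√48082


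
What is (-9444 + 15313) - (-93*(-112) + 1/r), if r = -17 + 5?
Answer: -54563/12 ≈ -4546.9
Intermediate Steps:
r = -12
(-9444 + 15313) - (-93*(-112) + 1/r) = (-9444 + 15313) - (-93*(-112) + 1/(-12)) = 5869 - (10416 - 1/12) = 5869 - 1*124991/12 = 5869 - 124991/12 = -54563/12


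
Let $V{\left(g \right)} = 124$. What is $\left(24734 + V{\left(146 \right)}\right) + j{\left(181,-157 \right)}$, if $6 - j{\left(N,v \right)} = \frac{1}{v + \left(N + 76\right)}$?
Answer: $\frac{2486399}{100} \approx 24864.0$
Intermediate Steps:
$j{\left(N,v \right)} = 6 - \frac{1}{76 + N + v}$ ($j{\left(N,v \right)} = 6 - \frac{1}{v + \left(N + 76\right)} = 6 - \frac{1}{v + \left(76 + N\right)} = 6 - \frac{1}{76 + N + v}$)
$\left(24734 + V{\left(146 \right)}\right) + j{\left(181,-157 \right)} = \left(24734 + 124\right) + \frac{455 + 6 \cdot 181 + 6 \left(-157\right)}{76 + 181 - 157} = 24858 + \frac{455 + 1086 - 942}{100} = 24858 + \frac{1}{100} \cdot 599 = 24858 + \frac{599}{100} = \frac{2486399}{100}$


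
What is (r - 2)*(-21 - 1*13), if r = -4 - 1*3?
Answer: 306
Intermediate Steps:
r = -7 (r = -4 - 3 = -7)
(r - 2)*(-21 - 1*13) = (-7 - 2)*(-21 - 1*13) = -9*(-21 - 13) = -9*(-34) = 306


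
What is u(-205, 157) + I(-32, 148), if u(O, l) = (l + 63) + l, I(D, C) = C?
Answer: 525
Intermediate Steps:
u(O, l) = 63 + 2*l (u(O, l) = (63 + l) + l = 63 + 2*l)
u(-205, 157) + I(-32, 148) = (63 + 2*157) + 148 = (63 + 314) + 148 = 377 + 148 = 525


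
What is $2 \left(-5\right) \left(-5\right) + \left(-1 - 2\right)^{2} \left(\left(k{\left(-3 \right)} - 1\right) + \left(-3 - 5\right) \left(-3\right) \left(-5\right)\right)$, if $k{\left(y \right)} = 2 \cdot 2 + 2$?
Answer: $-985$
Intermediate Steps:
$k{\left(y \right)} = 6$ ($k{\left(y \right)} = 4 + 2 = 6$)
$2 \left(-5\right) \left(-5\right) + \left(-1 - 2\right)^{2} \left(\left(k{\left(-3 \right)} - 1\right) + \left(-3 - 5\right) \left(-3\right) \left(-5\right)\right) = 2 \left(-5\right) \left(-5\right) + \left(-1 - 2\right)^{2} \left(\left(6 - 1\right) + \left(-3 - 5\right) \left(-3\right) \left(-5\right)\right) = \left(-10\right) \left(-5\right) + \left(-3\right)^{2} \left(\left(6 - 1\right) + \left(-8\right) \left(-3\right) \left(-5\right)\right) = 50 + 9 \left(5 + 24 \left(-5\right)\right) = 50 + 9 \left(5 - 120\right) = 50 + 9 \left(-115\right) = 50 - 1035 = -985$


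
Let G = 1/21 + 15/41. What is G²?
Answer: 126736/741321 ≈ 0.17096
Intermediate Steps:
G = 356/861 (G = 1*(1/21) + 15*(1/41) = 1/21 + 15/41 = 356/861 ≈ 0.41347)
G² = (356/861)² = 126736/741321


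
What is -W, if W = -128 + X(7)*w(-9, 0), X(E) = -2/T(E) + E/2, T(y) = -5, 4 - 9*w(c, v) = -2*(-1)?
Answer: 1907/15 ≈ 127.13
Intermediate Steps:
w(c, v) = 2/9 (w(c, v) = 4/9 - (-2)*(-1)/9 = 4/9 - 1/9*2 = 4/9 - 2/9 = 2/9)
X(E) = 2/5 + E/2 (X(E) = -2/(-5) + E/2 = -2*(-1/5) + E*(1/2) = 2/5 + E/2)
W = -1907/15 (W = -128 + (2/5 + (1/2)*7)*(2/9) = -128 + (2/5 + 7/2)*(2/9) = -128 + (39/10)*(2/9) = -128 + 13/15 = -1907/15 ≈ -127.13)
-W = -1*(-1907/15) = 1907/15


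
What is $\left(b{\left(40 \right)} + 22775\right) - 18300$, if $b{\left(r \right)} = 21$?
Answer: $4496$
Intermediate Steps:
$\left(b{\left(40 \right)} + 22775\right) - 18300 = \left(21 + 22775\right) - 18300 = 22796 - 18300 = 4496$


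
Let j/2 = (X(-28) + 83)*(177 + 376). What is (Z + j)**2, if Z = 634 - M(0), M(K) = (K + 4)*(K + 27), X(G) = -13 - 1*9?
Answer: 4622912064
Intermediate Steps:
X(G) = -22 (X(G) = -13 - 9 = -22)
M(K) = (4 + K)*(27 + K)
Z = 526 (Z = 634 - (108 + 0**2 + 31*0) = 634 - (108 + 0 + 0) = 634 - 1*108 = 634 - 108 = 526)
j = 67466 (j = 2*((-22 + 83)*(177 + 376)) = 2*(61*553) = 2*33733 = 67466)
(Z + j)**2 = (526 + 67466)**2 = 67992**2 = 4622912064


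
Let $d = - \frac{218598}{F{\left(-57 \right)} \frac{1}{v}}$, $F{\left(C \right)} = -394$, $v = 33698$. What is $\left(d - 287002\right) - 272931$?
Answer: $\frac{3572850901}{197} \approx 1.8136 \cdot 10^{7}$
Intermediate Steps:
$d = \frac{3683157702}{197}$ ($d = - \frac{218598}{\left(-394\right) \frac{1}{33698}} = - \frac{218598}{- \frac{197}{16849}} = \left(-218598\right) \left(- \frac{16849}{197}\right) = \frac{3683157702}{197} \approx 1.8696 \cdot 10^{7}$)
$\left(d - 287002\right) - 272931 = \left(\frac{3683157702}{197} - 287002\right) - 272931 = \frac{3626618308}{197} - 272931 = \frac{3572850901}{197}$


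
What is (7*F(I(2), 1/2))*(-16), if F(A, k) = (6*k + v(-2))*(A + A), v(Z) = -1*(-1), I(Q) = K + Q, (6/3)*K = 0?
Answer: -1792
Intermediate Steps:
K = 0 (K = (1/2)*0 = 0)
I(Q) = Q (I(Q) = 0 + Q = Q)
v(Z) = 1
F(A, k) = 2*A*(1 + 6*k) (F(A, k) = (6*k + 1)*(A + A) = (1 + 6*k)*(2*A) = 2*A*(1 + 6*k))
(7*F(I(2), 1/2))*(-16) = (7*(2*2*(1 + 6*(1/2))))*(-16) = (7*(2*2*(1 + 3)))*(-16) = (7*(2*2*4))*(-16) = (7*16)*(-16) = 112*(-16) = -1792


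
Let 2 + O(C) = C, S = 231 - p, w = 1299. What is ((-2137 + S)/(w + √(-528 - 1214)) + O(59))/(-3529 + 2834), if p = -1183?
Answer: 3*(-19*√1742 + 24440*I)/(695*(√1742 - 1299*I)) ≈ -0.081214 - 2.5705e-5*I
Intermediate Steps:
S = 1414 (S = 231 - 1*(-1183) = 231 + 1183 = 1414)
O(C) = -2 + C
((-2137 + S)/(w + √(-528 - 1214)) + O(59))/(-3529 + 2834) = ((-2137 + 1414)/(1299 + √(-528 - 1214)) + (-2 + 59))/(-3529 + 2834) = (-723/(1299 + √(-1742)) + 57)/(-695) = (-723/(1299 + I*√1742) + 57)*(-1/695) = (57 - 723/(1299 + I*√1742))*(-1/695) = -57/695 + 723/(695*(1299 + I*√1742))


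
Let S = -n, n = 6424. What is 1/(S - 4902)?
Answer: -1/11326 ≈ -8.8292e-5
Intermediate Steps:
S = -6424 (S = -1*6424 = -6424)
1/(S - 4902) = 1/(-6424 - 4902) = 1/(-11326) = -1/11326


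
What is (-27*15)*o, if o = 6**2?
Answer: -14580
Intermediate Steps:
o = 36
(-27*15)*o = -27*15*36 = -405*36 = -14580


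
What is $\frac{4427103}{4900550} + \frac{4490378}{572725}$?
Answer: $\frac{981633378943}{112266699950} \approx 8.7438$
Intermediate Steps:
$\frac{4427103}{4900550} + \frac{4490378}{572725} = \frac{981633378943}{112266699950}$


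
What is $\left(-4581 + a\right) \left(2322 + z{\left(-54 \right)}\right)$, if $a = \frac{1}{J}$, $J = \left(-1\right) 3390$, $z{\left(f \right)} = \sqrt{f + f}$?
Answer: $- \frac{6009951717}{565} - \frac{15529591 i \sqrt{3}}{565} \approx -1.0637 \cdot 10^{7} - 47607.0 i$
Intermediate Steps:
$z{\left(f \right)} = \sqrt{2} \sqrt{f}$ ($z{\left(f \right)} = \sqrt{2 f} = \sqrt{2} \sqrt{f}$)
$J = -3390$
$a = - \frac{1}{3390}$ ($a = \frac{1}{-3390} = - \frac{1}{3390} \approx -0.00029499$)
$\left(-4581 + a\right) \left(2322 + z{\left(-54 \right)}\right) = \left(-4581 - \frac{1}{3390}\right) \left(2322 + \sqrt{2} \sqrt{-54}\right) = - \frac{15529591 \left(2322 + \sqrt{2} \cdot 3 i \sqrt{6}\right)}{3390} = - \frac{15529591 \left(2322 + 6 i \sqrt{3}\right)}{3390} = - \frac{6009951717}{565} - \frac{15529591 i \sqrt{3}}{565}$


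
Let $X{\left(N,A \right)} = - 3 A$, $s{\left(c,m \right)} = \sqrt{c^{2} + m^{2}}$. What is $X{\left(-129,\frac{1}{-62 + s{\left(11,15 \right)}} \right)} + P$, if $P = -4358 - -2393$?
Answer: $- \frac{1145564}{583} + \frac{\sqrt{346}}{1166} \approx -1964.9$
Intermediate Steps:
$P = -1965$ ($P = -4358 + 2393 = -1965$)
$X{\left(-129,\frac{1}{-62 + s{\left(11,15 \right)}} \right)} + P = - \frac{3}{-62 + \sqrt{11^{2} + 15^{2}}} - 1965 = - \frac{3}{-62 + \sqrt{121 + 225}} - 1965 = - \frac{3}{-62 + \sqrt{346}} - 1965 = -1965 - \frac{3}{-62 + \sqrt{346}}$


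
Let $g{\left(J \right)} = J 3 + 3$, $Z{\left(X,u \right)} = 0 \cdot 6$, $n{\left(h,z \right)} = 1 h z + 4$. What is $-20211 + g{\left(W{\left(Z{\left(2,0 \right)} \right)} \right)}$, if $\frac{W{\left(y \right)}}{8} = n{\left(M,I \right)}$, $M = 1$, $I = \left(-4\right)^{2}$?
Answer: $-19728$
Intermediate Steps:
$I = 16$
$n{\left(h,z \right)} = 4 + h z$ ($n{\left(h,z \right)} = h z + 4 = 4 + h z$)
$Z{\left(X,u \right)} = 0$
$W{\left(y \right)} = 160$ ($W{\left(y \right)} = 8 \left(4 + 1 \cdot 16\right) = 8 \left(4 + 16\right) = 8 \cdot 20 = 160$)
$g{\left(J \right)} = 3 + 3 J$ ($g{\left(J \right)} = 3 J + 3 = 3 + 3 J$)
$-20211 + g{\left(W{\left(Z{\left(2,0 \right)} \right)} \right)} = -20211 + \left(3 + 3 \cdot 160\right) = -20211 + \left(3 + 480\right) = -20211 + 483 = -19728$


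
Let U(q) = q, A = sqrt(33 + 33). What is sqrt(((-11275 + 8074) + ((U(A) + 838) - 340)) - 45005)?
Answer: sqrt(-47708 + sqrt(66)) ≈ 218.4*I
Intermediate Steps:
A = sqrt(66) ≈ 8.1240
sqrt(((-11275 + 8074) + ((U(A) + 838) - 340)) - 45005) = sqrt(((-11275 + 8074) + ((sqrt(66) + 838) - 340)) - 45005) = sqrt((-3201 + ((838 + sqrt(66)) - 340)) - 45005) = sqrt((-3201 + (498 + sqrt(66))) - 45005) = sqrt((-2703 + sqrt(66)) - 45005) = sqrt(-47708 + sqrt(66))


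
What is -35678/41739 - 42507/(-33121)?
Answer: 592508635/1382437419 ≈ 0.42860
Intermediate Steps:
-35678/41739 - 42507/(-33121) = -35678*1/41739 - 42507*(-1/33121) = -35678/41739 + 42507/33121 = 592508635/1382437419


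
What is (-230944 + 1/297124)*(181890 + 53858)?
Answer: -4044198300926535/74281 ≈ -5.4445e+10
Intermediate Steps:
(-230944 + 1/297124)*(181890 + 53858) = (-230944 + 1/297124)*235748 = -68619005055/297124*235748 = -4044198300926535/74281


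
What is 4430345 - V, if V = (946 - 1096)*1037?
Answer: 4585895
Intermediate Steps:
V = -155550 (V = -150*1037 = -155550)
4430345 - V = 4430345 - 1*(-155550) = 4430345 + 155550 = 4585895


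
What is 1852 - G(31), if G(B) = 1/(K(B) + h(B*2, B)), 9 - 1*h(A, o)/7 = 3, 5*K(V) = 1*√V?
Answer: 81614738/44069 + 5*√31/44069 ≈ 1852.0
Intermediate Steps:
K(V) = √V/5 (K(V) = (1*√V)/5 = √V/5)
h(A, o) = 42 (h(A, o) = 63 - 7*3 = 63 - 21 = 42)
G(B) = 1/(42 + √B/5) (G(B) = 1/(√B/5 + 42) = 1/(42 + √B/5))
1852 - G(31) = 1852 - 5/(210 + √31)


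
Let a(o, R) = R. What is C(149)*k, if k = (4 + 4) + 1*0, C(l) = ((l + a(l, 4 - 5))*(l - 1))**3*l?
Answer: 12526984722546688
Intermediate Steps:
C(l) = l*(-1 + l)**6 (C(l) = ((l + (4 - 5))*(l - 1))**3*l = ((l - 1)*(-1 + l))**3*l = ((-1 + l)*(-1 + l))**3*l = ((-1 + l)**2)**3*l = (-1 + l)**6*l = l*(-1 + l)**6)
k = 8 (k = 8 + 0 = 8)
C(149)*k = (149*(-1 + 149)**6)*8 = (149*148**6)*8 = (149*10509215371264)*8 = 1565873090318336*8 = 12526984722546688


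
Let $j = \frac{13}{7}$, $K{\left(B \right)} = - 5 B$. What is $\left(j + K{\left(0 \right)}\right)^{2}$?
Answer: $\frac{169}{49} \approx 3.449$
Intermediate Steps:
$j = \frac{13}{7}$ ($j = 13 \cdot \frac{1}{7} = \frac{13}{7} \approx 1.8571$)
$\left(j + K{\left(0 \right)}\right)^{2} = \left(\frac{13}{7} - 0\right)^{2} = \left(\frac{13}{7} + 0\right)^{2} = \left(\frac{13}{7}\right)^{2} = \frac{169}{49}$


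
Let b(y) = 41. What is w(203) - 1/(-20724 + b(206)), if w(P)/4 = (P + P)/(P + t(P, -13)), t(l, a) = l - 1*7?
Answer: 4798513/1178931 ≈ 4.0702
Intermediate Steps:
t(l, a) = -7 + l (t(l, a) = l - 7 = -7 + l)
w(P) = 8*P/(-7 + 2*P) (w(P) = 4*((P + P)/(P + (-7 + P))) = 4*((2*P)/(-7 + 2*P)) = 4*(2*P/(-7 + 2*P)) = 8*P/(-7 + 2*P))
w(203) - 1/(-20724 + b(206)) = 8*203/(-7 + 2*203) - 1/(-20724 + 41) = 8*203/(-7 + 406) - 1/(-20683) = 8*203/399 - 1*(-1/20683) = 8*203*(1/399) + 1/20683 = 232/57 + 1/20683 = 4798513/1178931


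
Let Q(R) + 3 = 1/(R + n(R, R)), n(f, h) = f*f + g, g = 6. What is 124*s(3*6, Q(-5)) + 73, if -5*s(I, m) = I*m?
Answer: 90677/65 ≈ 1395.0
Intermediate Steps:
n(f, h) = 6 + f**2 (n(f, h) = f*f + 6 = f**2 + 6 = 6 + f**2)
Q(R) = -3 + 1/(6 + R + R**2) (Q(R) = -3 + 1/(R + (6 + R**2)) = -3 + 1/(6 + R + R**2))
s(I, m) = -I*m/5
124*s(3*6, Q(-5)) + 73 = 124*(-3*6*(-17 - 3*(-5) - 3*(-5)**2)/(6 - 5 + (-5)**2)/5) + 73 = 124*(-1/5*18*(-17 + 15 - 3*25)/(6 - 5 + 25)) + 73 = 124*(-1/5*18*(-17 + 15 - 75)/26) + 73 = 124*(-1/5*18*(1/26)*(-77)) + 73 = 124*(-1/5*18*(-77/26)) + 73 = 124*(693/65) + 73 = 85932/65 + 73 = 90677/65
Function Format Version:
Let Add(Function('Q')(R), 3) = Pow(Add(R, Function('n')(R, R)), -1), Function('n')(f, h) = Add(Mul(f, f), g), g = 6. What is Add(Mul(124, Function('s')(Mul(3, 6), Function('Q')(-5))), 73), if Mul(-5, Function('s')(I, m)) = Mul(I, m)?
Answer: Rational(90677, 65) ≈ 1395.0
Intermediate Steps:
Function('n')(f, h) = Add(6, Pow(f, 2)) (Function('n')(f, h) = Add(Mul(f, f), 6) = Add(Pow(f, 2), 6) = Add(6, Pow(f, 2)))
Function('Q')(R) = Add(-3, Pow(Add(6, R, Pow(R, 2)), -1)) (Function('Q')(R) = Add(-3, Pow(Add(R, Add(6, Pow(R, 2))), -1)) = Add(-3, Pow(Add(6, R, Pow(R, 2)), -1)))
Function('s')(I, m) = Mul(Rational(-1, 5), I, m) (Function('s')(I, m) = Mul(Rational(-1, 5), Mul(I, m)) = Mul(Rational(-1, 5), I, m))
Add(Mul(124, Function('s')(Mul(3, 6), Function('Q')(-5))), 73) = Add(Mul(124, Mul(Rational(-1, 5), Mul(3, 6), Mul(Pow(Add(6, -5, Pow(-5, 2)), -1), Add(-17, Mul(-3, -5), Mul(-3, Pow(-5, 2)))))), 73) = Add(Mul(124, Mul(Rational(-1, 5), 18, Mul(Pow(Add(6, -5, 25), -1), Add(-17, 15, Mul(-3, 25))))), 73) = Add(Mul(124, Mul(Rational(-1, 5), 18, Mul(Pow(26, -1), Add(-17, 15, -75)))), 73) = Add(Mul(124, Mul(Rational(-1, 5), 18, Mul(Rational(1, 26), -77))), 73) = Add(Mul(124, Mul(Rational(-1, 5), 18, Rational(-77, 26))), 73) = Add(Mul(124, Rational(693, 65)), 73) = Add(Rational(85932, 65), 73) = Rational(90677, 65)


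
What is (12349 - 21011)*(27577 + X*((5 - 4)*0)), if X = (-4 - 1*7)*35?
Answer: -238871974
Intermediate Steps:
X = -385 (X = (-4 - 7)*35 = -11*35 = -385)
(12349 - 21011)*(27577 + X*((5 - 4)*0)) = (12349 - 21011)*(27577 - 385*(5 - 4)*0) = -8662*(27577 - 385*0) = -8662*(27577 + 0) = -8662*27577 = -238871974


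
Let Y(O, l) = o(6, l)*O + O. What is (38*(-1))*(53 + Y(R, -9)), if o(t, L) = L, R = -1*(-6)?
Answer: -190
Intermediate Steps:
R = 6
Y(O, l) = O + O*l (Y(O, l) = l*O + O = O*l + O = O + O*l)
(38*(-1))*(53 + Y(R, -9)) = (38*(-1))*(53 + 6*(1 - 9)) = -38*(53 + 6*(-8)) = -38*(53 - 48) = -38*5 = -190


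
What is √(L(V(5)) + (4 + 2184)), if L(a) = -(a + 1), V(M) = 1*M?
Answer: √2182 ≈ 46.712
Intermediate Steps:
V(M) = M
L(a) = -1 - a (L(a) = -(1 + a) = -1 - a)
√(L(V(5)) + (4 + 2184)) = √((-1 - 1*5) + (4 + 2184)) = √((-1 - 5) + 2188) = √(-6 + 2188) = √2182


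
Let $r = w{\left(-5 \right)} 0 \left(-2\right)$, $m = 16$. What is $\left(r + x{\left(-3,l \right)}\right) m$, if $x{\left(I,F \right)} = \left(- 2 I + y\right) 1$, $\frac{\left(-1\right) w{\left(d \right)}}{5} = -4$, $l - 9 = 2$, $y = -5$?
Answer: $16$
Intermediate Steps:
$l = 11$ ($l = 9 + 2 = 11$)
$w{\left(d \right)} = 20$ ($w{\left(d \right)} = \left(-5\right) \left(-4\right) = 20$)
$r = 0$ ($r = 20 \cdot 0 \left(-2\right) = 0 \left(-2\right) = 0$)
$x{\left(I,F \right)} = -5 - 2 I$ ($x{\left(I,F \right)} = \left(- 2 I - 5\right) 1 = \left(-5 - 2 I\right) 1 = -5 - 2 I$)
$\left(r + x{\left(-3,l \right)}\right) m = \left(0 - -1\right) 16 = \left(0 + \left(-5 + 6\right)\right) 16 = \left(0 + 1\right) 16 = 1 \cdot 16 = 16$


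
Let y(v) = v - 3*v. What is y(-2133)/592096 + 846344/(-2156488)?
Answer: -30744832451/79802994928 ≈ -0.38526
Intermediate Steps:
y(v) = -2*v
y(-2133)/592096 + 846344/(-2156488) = -2*(-2133)/592096 + 846344/(-2156488) = 4266*(1/592096) + 846344*(-1/2156488) = 2133/296048 - 105793/269561 = -30744832451/79802994928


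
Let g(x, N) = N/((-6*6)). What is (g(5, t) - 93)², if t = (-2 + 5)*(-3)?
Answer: 137641/16 ≈ 8602.6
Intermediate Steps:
t = -9 (t = 3*(-3) = -9)
g(x, N) = -N/36 (g(x, N) = N/(-36) = N*(-1/36) = -N/36)
(g(5, t) - 93)² = (-1/36*(-9) - 93)² = (¼ - 93)² = (-371/4)² = 137641/16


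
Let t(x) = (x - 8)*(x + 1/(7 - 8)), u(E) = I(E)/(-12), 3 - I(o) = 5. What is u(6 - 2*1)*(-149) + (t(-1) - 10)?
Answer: -101/6 ≈ -16.833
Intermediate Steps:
I(o) = -2 (I(o) = 3 - 1*5 = 3 - 5 = -2)
u(E) = ⅙ (u(E) = -2/(-12) = -2*(-1/12) = ⅙)
t(x) = (-1 + x)*(-8 + x) (t(x) = (-8 + x)*(x + 1/(-1)) = (-8 + x)*(x - 1) = (-8 + x)*(-1 + x) = (-1 + x)*(-8 + x))
u(6 - 2*1)*(-149) + (t(-1) - 10) = (⅙)*(-149) + ((8 + (-1)² - 9*(-1)) - 10) = -149/6 + ((8 + 1 + 9) - 10) = -149/6 + (18 - 10) = -149/6 + 8 = -101/6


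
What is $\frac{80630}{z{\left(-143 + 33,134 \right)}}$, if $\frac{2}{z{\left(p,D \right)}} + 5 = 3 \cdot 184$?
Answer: $22052305$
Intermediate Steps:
$z{\left(p,D \right)} = \frac{2}{547}$ ($z{\left(p,D \right)} = \frac{2}{-5 + 3 \cdot 184} = \frac{2}{-5 + 552} = \frac{2}{547}$)
$\frac{80630}{z{\left(-143 + 33,134 \right)}} = \frac{80630}{\frac{2}{547}} = 80630 \cdot \frac{547}{2} = 22052305$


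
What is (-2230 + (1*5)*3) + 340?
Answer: -1875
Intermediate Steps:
(-2230 + (1*5)*3) + 340 = (-2230 + 5*3) + 340 = (-2230 + 15) + 340 = -2215 + 340 = -1875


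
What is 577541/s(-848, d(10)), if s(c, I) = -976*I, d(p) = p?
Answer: -577541/9760 ≈ -59.174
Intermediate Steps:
577541/s(-848, d(10)) = 577541/((-976*10)) = 577541/(-9760) = 577541*(-1/9760) = -577541/9760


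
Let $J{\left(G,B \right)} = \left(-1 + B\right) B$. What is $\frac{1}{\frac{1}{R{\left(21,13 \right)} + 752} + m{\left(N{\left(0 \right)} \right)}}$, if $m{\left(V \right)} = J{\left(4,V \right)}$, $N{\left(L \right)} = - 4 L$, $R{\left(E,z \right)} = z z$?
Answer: $921$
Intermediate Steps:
$R{\left(E,z \right)} = z^{2}$
$J{\left(G,B \right)} = B \left(-1 + B\right)$
$m{\left(V \right)} = V \left(-1 + V\right)$
$\frac{1}{\frac{1}{R{\left(21,13 \right)} + 752} + m{\left(N{\left(0 \right)} \right)}} = \frac{1}{\frac{1}{13^{2} + 752} + \left(-4\right) 0 \left(-1 - 0\right)} = \frac{1}{\frac{1}{169 + 752} + 0 \left(-1 + 0\right)} = \frac{1}{\frac{1}{921} + 0 \left(-1\right)} = \frac{1}{\frac{1}{921} + 0} = \frac{1}{\frac{1}{921}} = 921$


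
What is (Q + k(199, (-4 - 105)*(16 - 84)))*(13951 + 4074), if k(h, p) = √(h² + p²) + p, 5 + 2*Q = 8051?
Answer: 206115875 + 18025*√54977345 ≈ 3.3977e+8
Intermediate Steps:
Q = 4023 (Q = -5/2 + (½)*8051 = -5/2 + 8051/2 = 4023)
k(h, p) = p + √(h² + p²)
(Q + k(199, (-4 - 105)*(16 - 84)))*(13951 + 4074) = (4023 + ((-4 - 105)*(16 - 84) + √(199² + ((-4 - 105)*(16 - 84))²)))*(13951 + 4074) = (4023 + (-109*(-68) + √(39601 + (-109*(-68))²)))*18025 = (4023 + (7412 + √(39601 + 7412²)))*18025 = (4023 + (7412 + √(39601 + 54937744)))*18025 = (4023 + (7412 + √54977345))*18025 = (11435 + √54977345)*18025 = 206115875 + 18025*√54977345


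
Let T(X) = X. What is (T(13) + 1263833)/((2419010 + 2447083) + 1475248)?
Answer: 1263846/6341341 ≈ 0.19930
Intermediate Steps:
(T(13) + 1263833)/((2419010 + 2447083) + 1475248) = (13 + 1263833)/((2419010 + 2447083) + 1475248) = 1263846/(4866093 + 1475248) = 1263846/6341341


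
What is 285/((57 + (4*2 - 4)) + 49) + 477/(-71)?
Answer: -6447/1562 ≈ -4.1274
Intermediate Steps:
285/((57 + (4*2 - 4)) + 49) + 477/(-71) = 285/((57 + (8 - 4)) + 49) + 477*(-1/71) = 285/((57 + 4) + 49) - 477/71 = 285/(61 + 49) - 477/71 = 285/110 - 477/71 = 285*(1/110) - 477/71 = 57/22 - 477/71 = -6447/1562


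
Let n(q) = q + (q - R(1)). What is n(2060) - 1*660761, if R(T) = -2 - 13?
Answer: -656626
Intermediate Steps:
R(T) = -15
n(q) = 15 + 2*q (n(q) = q + (q - 1*(-15)) = q + (q + 15) = q + (15 + q) = 15 + 2*q)
n(2060) - 1*660761 = (15 + 2*2060) - 1*660761 = (15 + 4120) - 660761 = 4135 - 660761 = -656626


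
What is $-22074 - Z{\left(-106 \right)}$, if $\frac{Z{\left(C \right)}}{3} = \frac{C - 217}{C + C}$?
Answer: $- \frac{4680657}{212} \approx -22079.0$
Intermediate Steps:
$Z{\left(C \right)} = \frac{3 \left(-217 + C\right)}{2 C}$ ($Z{\left(C \right)} = 3 \frac{C - 217}{C + C} = 3 \frac{-217 + C}{2 C} = \frac{3 \left(-217 + C\right)}{2 C}$)
$-22074 - Z{\left(-106 \right)} = -22074 - \frac{3 \left(-217 - 106\right)}{2 \left(-106\right)} = -22074 - \frac{3}{2} \left(- \frac{1}{106}\right) \left(-323\right) = -22074 - \frac{969}{212} = - \frac{4680657}{212}$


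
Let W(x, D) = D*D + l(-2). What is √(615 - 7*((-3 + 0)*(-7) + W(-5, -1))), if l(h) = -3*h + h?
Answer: √433 ≈ 20.809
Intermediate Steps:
l(h) = -2*h
W(x, D) = 4 + D² (W(x, D) = D*D - 2*(-2) = D² + 4 = 4 + D²)
√(615 - 7*((-3 + 0)*(-7) + W(-5, -1))) = √(615 - 7*((-3 + 0)*(-7) + (4 + (-1)²))) = √(615 - 7*(-3*(-7) + (4 + 1))) = √(615 - 7*(21 + 5)) = √(615 - 7*26) = √(615 - 182) = √433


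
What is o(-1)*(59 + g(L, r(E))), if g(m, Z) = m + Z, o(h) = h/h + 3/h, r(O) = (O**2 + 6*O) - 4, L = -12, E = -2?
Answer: -70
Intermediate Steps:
r(O) = -4 + O**2 + 6*O
o(h) = 1 + 3/h
g(m, Z) = Z + m
o(-1)*(59 + g(L, r(E))) = ((3 - 1)/(-1))*(59 + ((-4 + (-2)**2 + 6*(-2)) - 12)) = (-1*2)*(59 + ((-4 + 4 - 12) - 12)) = -2*(59 + (-12 - 12)) = -2*(59 - 24) = -2*35 = -70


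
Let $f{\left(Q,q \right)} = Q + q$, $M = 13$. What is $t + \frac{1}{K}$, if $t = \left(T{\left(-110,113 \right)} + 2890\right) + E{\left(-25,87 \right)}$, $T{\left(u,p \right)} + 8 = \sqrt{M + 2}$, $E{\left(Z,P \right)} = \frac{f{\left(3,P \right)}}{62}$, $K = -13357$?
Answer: $\frac{1193942128}{414067} + \sqrt{15} \approx 2887.3$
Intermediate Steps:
$E{\left(Z,P \right)} = \frac{3}{62} + \frac{P}{62}$ ($E{\left(Z,P \right)} = \frac{3 + P}{62} = \left(3 + P\right) \frac{1}{62} = \frac{3}{62} + \frac{P}{62}$)
$T{\left(u,p \right)} = -8 + \sqrt{15}$ ($T{\left(u,p \right)} = -8 + \sqrt{13 + 2} = -8 + \sqrt{15}$)
$t = \frac{89387}{31} + \sqrt{15}$ ($t = \left(\left(-8 + \sqrt{15}\right) + 2890\right) + \left(\frac{3}{62} + \frac{1}{62} \cdot 87\right) = \left(2882 + \sqrt{15}\right) + \left(\frac{3}{62} + \frac{87}{62}\right) = \left(2882 + \sqrt{15}\right) + \frac{45}{31} = \frac{89387}{31} + \sqrt{15} \approx 2887.3$)
$t + \frac{1}{K} = \left(\frac{89387}{31} + \sqrt{15}\right) + \frac{1}{-13357} = \left(\frac{89387}{31} + \sqrt{15}\right) - \frac{1}{13357} = \frac{1193942128}{414067} + \sqrt{15}$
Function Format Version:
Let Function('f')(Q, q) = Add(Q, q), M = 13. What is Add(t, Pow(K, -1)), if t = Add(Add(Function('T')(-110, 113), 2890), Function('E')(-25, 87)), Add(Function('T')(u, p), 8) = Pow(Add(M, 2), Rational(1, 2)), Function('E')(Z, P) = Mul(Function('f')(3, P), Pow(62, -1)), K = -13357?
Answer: Add(Rational(1193942128, 414067), Pow(15, Rational(1, 2))) ≈ 2887.3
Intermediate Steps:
Function('E')(Z, P) = Add(Rational(3, 62), Mul(Rational(1, 62), P)) (Function('E')(Z, P) = Mul(Add(3, P), Pow(62, -1)) = Mul(Add(3, P), Rational(1, 62)) = Add(Rational(3, 62), Mul(Rational(1, 62), P)))
Function('T')(u, p) = Add(-8, Pow(15, Rational(1, 2))) (Function('T')(u, p) = Add(-8, Pow(Add(13, 2), Rational(1, 2))) = Add(-8, Pow(15, Rational(1, 2))))
t = Add(Rational(89387, 31), Pow(15, Rational(1, 2))) (t = Add(Add(Add(-8, Pow(15, Rational(1, 2))), 2890), Add(Rational(3, 62), Mul(Rational(1, 62), 87))) = Add(Add(2882, Pow(15, Rational(1, 2))), Add(Rational(3, 62), Rational(87, 62))) = Add(Add(2882, Pow(15, Rational(1, 2))), Rational(45, 31)) = Add(Rational(89387, 31), Pow(15, Rational(1, 2))) ≈ 2887.3)
Add(t, Pow(K, -1)) = Add(Add(Rational(89387, 31), Pow(15, Rational(1, 2))), Pow(-13357, -1)) = Add(Add(Rational(89387, 31), Pow(15, Rational(1, 2))), Rational(-1, 13357)) = Add(Rational(1193942128, 414067), Pow(15, Rational(1, 2)))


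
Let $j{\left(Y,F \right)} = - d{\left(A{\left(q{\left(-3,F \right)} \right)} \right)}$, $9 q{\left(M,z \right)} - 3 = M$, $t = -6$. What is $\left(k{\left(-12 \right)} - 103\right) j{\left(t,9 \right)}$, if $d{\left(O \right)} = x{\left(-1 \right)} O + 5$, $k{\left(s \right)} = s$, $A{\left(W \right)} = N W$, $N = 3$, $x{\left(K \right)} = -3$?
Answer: $575$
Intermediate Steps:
$q{\left(M,z \right)} = \frac{1}{3} + \frac{M}{9}$
$A{\left(W \right)} = 3 W$
$d{\left(O \right)} = 5 - 3 O$ ($d{\left(O \right)} = - 3 O + 5 = 5 - 3 O$)
$j{\left(Y,F \right)} = -5$ ($j{\left(Y,F \right)} = - (5 - 3 \cdot 3 \left(\frac{1}{3} + \frac{1}{9} \left(-3\right)\right)) = - (5 - 3 \cdot 3 \left(\frac{1}{3} - \frac{1}{3}\right)) = - (5 - 3 \cdot 3 \cdot 0) = - (5 - 0) = - (5 + 0) = \left(-1\right) 5 = -5$)
$\left(k{\left(-12 \right)} - 103\right) j{\left(t,9 \right)} = \left(-12 - 103\right) \left(-5\right) = \left(-115\right) \left(-5\right) = 575$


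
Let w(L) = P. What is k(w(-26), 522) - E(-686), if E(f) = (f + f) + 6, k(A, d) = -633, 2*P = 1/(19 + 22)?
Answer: 733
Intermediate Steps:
P = 1/82 (P = 1/(2*(19 + 22)) = (½)/41 = (½)*(1/41) = 1/82 ≈ 0.012195)
w(L) = 1/82
E(f) = 6 + 2*f (E(f) = 2*f + 6 = 6 + 2*f)
k(w(-26), 522) - E(-686) = -633 - (6 + 2*(-686)) = -633 - (6 - 1372) = -633 - 1*(-1366) = -633 + 1366 = 733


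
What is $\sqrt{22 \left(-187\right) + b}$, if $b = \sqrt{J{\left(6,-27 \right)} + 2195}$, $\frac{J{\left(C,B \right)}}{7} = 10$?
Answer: $\sqrt{-4114 + \sqrt{2265}} \approx 63.768 i$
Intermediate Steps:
$J{\left(C,B \right)} = 70$ ($J{\left(C,B \right)} = 7 \cdot 10 = 70$)
$b = \sqrt{2265}$ ($b = \sqrt{70 + 2195} = \sqrt{2265} \approx 47.592$)
$\sqrt{22 \left(-187\right) + b} = \sqrt{22 \left(-187\right) + \sqrt{2265}} = \sqrt{-4114 + \sqrt{2265}}$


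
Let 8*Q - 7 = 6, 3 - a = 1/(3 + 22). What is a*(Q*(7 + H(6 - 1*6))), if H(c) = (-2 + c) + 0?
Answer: 481/20 ≈ 24.050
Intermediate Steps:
a = 74/25 (a = 3 - 1/(3 + 22) = 3 - 1/25 = 74/25 ≈ 2.9600)
Q = 13/8 (Q = 7/8 + (⅛)*6 = 7/8 + ¾ = 13/8 ≈ 1.6250)
H(c) = -2 + c
a*(Q*(7 + H(6 - 1*6))) = 74*(13*(7 + (-2 + (6 - 1*6)))/8)/25 = 74*(13*(7 + (-2 + (6 - 6)))/8)/25 = 74*(13*(7 + (-2 + 0))/8)/25 = 74*(13*(7 - 2)/8)/25 = 74*((13/8)*5)/25 = (74/25)*(65/8) = 481/20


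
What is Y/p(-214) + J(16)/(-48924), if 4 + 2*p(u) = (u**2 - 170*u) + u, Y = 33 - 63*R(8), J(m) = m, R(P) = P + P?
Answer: -12089141/501214149 ≈ -0.024120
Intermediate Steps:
R(P) = 2*P
Y = -975 (Y = 33 - 126*8 = 33 - 63*16 = 33 - 1008 = -975)
p(u) = -2 + u**2/2 - 169*u/2 (p(u) = -2 + ((u**2 - 170*u) + u)/2 = -2 + (u**2 - 169*u)/2 = -2 + (u**2/2 - 169*u/2) = -2 + u**2/2 - 169*u/2)
Y/p(-214) + J(16)/(-48924) = -975/(-2 + (1/2)*(-214)**2 - 169/2*(-214)) + 16/(-48924) = -975/(-2 + (1/2)*45796 + 18083) + 16*(-1/48924) = -975/(-2 + 22898 + 18083) - 4/12231 = -975/40979 - 4/12231 = -12089141/501214149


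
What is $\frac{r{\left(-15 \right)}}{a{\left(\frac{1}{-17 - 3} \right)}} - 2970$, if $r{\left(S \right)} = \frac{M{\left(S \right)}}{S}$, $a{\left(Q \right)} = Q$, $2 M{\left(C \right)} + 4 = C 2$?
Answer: $- \frac{8978}{3} \approx -2992.7$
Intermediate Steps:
$M{\left(C \right)} = -2 + C$ ($M{\left(C \right)} = -2 + \frac{C 2}{2} = -2 + \frac{2 C}{2} = -2 + C$)
$r{\left(S \right)} = \frac{-2 + S}{S}$
$\frac{r{\left(-15 \right)}}{a{\left(\frac{1}{-17 - 3} \right)}} - 2970 = \frac{\frac{1}{-15} \left(-2 - 15\right)}{\frac{1}{-17 - 3}} - 2970 = \frac{\left(- \frac{1}{15}\right) \left(-17\right)}{\frac{1}{-20}} - 2970 = \frac{17}{15 \left(- \frac{1}{20}\right)} - 2970 = \frac{17}{15} \left(-20\right) - 2970 = - \frac{68}{3} - 2970 = - \frac{8978}{3}$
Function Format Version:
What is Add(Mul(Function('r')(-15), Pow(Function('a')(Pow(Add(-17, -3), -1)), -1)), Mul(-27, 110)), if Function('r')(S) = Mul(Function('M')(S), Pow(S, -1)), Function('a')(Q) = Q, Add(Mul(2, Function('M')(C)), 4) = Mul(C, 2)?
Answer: Rational(-8978, 3) ≈ -2992.7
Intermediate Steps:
Function('M')(C) = Add(-2, C) (Function('M')(C) = Add(-2, Mul(Rational(1, 2), Mul(C, 2))) = Add(-2, Mul(Rational(1, 2), Mul(2, C))) = Add(-2, C))
Function('r')(S) = Mul(Pow(S, -1), Add(-2, S)) (Function('r')(S) = Mul(Add(-2, S), Pow(S, -1)) = Mul(Pow(S, -1), Add(-2, S)))
Add(Mul(Function('r')(-15), Pow(Function('a')(Pow(Add(-17, -3), -1)), -1)), Mul(-27, 110)) = Add(Mul(Mul(Pow(-15, -1), Add(-2, -15)), Pow(Pow(Add(-17, -3), -1), -1)), Mul(-27, 110)) = Add(Mul(Mul(Rational(-1, 15), -17), Pow(Pow(-20, -1), -1)), -2970) = Add(Mul(Rational(17, 15), Pow(Rational(-1, 20), -1)), -2970) = Add(Mul(Rational(17, 15), -20), -2970) = Add(Rational(-68, 3), -2970) = Rational(-8978, 3)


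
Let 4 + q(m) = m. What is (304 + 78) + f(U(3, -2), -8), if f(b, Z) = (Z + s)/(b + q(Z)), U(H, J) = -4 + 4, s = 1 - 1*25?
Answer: 1154/3 ≈ 384.67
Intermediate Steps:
q(m) = -4 + m
s = -24 (s = 1 - 25 = -24)
U(H, J) = 0
f(b, Z) = (-24 + Z)/(-4 + Z + b) (f(b, Z) = (Z - 24)/(b + (-4 + Z)) = (-24 + Z)/(-4 + Z + b))
(304 + 78) + f(U(3, -2), -8) = (304 + 78) + (-24 - 8)/(-4 - 8 + 0) = 382 - 32/(-12) = 382 - 1/12*(-32) = 382 + 8/3 = 1154/3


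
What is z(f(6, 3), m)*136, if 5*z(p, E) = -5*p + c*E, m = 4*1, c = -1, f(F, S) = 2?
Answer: -1904/5 ≈ -380.80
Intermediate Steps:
m = 4
z(p, E) = -p - E/5 (z(p, E) = (-5*p - E)/5 = (-E - 5*p)/5 = -p - E/5)
z(f(6, 3), m)*136 = (-1*2 - ⅕*4)*136 = (-2 - ⅘)*136 = -14/5*136 = -1904/5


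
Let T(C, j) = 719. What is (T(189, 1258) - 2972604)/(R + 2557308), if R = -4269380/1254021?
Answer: -3726806199585/3206913666088 ≈ -1.1621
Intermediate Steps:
R = -4269380/1254021 (R = -4269380*1/1254021 = -4269380/1254021 ≈ -3.4046)
(T(189, 1258) - 2972604)/(R + 2557308) = (719 - 2972604)/(-4269380/1254021 + 2557308) = -2971885/3206913666088/1254021 = -2971885*1254021/3206913666088 = -3726806199585/3206913666088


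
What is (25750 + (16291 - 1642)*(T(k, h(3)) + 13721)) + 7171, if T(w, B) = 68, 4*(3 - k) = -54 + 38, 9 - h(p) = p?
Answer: 202027982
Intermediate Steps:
h(p) = 9 - p
k = 7 (k = 3 - (-54 + 38)/4 = 3 - 1/4*(-16) = 3 + 4 = 7)
(25750 + (16291 - 1642)*(T(k, h(3)) + 13721)) + 7171 = (25750 + (16291 - 1642)*(68 + 13721)) + 7171 = (25750 + 14649*13789) + 7171 = (25750 + 201995061) + 7171 = 202020811 + 7171 = 202027982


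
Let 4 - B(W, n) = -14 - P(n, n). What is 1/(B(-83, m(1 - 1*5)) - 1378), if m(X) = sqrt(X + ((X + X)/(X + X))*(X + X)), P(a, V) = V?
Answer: -340/462403 - I*sqrt(3)/924806 ≈ -0.00073529 - 1.8729e-6*I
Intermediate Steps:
m(X) = sqrt(3)*sqrt(X) (m(X) = sqrt(X + ((2*X)/((2*X)))*(2*X)) = sqrt(X + ((2*X)*(1/(2*X)))*(2*X)) = sqrt(X + 1*(2*X)) = sqrt(X + 2*X) = sqrt(3*X) = sqrt(3)*sqrt(X))
B(W, n) = 18 + n (B(W, n) = 4 - (-14 - n) = 4 + (14 + n) = 18 + n)
1/(B(-83, m(1 - 1*5)) - 1378) = 1/((18 + sqrt(3)*sqrt(1 - 1*5)) - 1378) = 1/((18 + sqrt(3)*sqrt(1 - 5)) - 1378) = 1/((18 + sqrt(3)*sqrt(-4)) - 1378) = 1/((18 + sqrt(3)*(2*I)) - 1378) = 1/((18 + 2*I*sqrt(3)) - 1378) = 1/(-1360 + 2*I*sqrt(3))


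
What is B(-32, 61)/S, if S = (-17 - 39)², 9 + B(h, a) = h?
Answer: -41/3136 ≈ -0.013074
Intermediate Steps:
B(h, a) = -9 + h
S = 3136 (S = (-56)² = 3136)
B(-32, 61)/S = (-9 - 32)/3136 = -41*1/3136 = -41/3136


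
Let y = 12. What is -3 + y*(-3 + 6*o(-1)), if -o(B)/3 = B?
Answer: 177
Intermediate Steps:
o(B) = -3*B
-3 + y*(-3 + 6*o(-1)) = -3 + 12*(-3 + 6*(-3*(-1))) = -3 + 12*(-3 + 6*3) = -3 + 12*(-3 + 18) = -3 + 12*15 = -3 + 180 = 177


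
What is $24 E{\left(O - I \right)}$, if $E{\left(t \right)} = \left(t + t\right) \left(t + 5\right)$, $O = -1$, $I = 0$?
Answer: $-192$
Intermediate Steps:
$E{\left(t \right)} = 2 t \left(5 + t\right)$
$24 E{\left(O - I \right)} = 24 \cdot 2 \left(-1 - 0\right) \left(5 - 1\right) = 24 \cdot 2 \left(-1 + 0\right) \left(5 + \left(-1 + 0\right)\right) = 24 \cdot 2 \left(-1\right) \left(5 - 1\right) = 24 \cdot 2 \left(-1\right) 4 = 24 \left(-8\right) = -192$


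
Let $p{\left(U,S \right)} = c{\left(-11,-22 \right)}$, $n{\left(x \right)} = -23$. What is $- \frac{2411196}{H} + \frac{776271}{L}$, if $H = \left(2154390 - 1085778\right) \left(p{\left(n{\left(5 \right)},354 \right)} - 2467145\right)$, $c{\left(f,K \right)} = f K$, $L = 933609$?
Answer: $\frac{56843846622169520}{68365130761830759} \approx 0.83147$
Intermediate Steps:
$c{\left(f,K \right)} = K f$
$p{\left(U,S \right)} = 242$ ($p{\left(U,S \right)} = \left(-22\right) \left(-11\right) = 242$)
$H = -2636162148636$ ($H = \left(2154390 - 1085778\right) \left(242 - 2467145\right) = 1068612 \left(-2466903\right) = -2636162148636$)
$- \frac{2411196}{H} + \frac{776271}{L} = - \frac{2411196}{-2636162148636} + \frac{776271}{933609} = \left(-2411196\right) \left(- \frac{1}{2636162148636}\right) + 776271 \cdot \frac{1}{933609} = \frac{200933}{219680179053} + \frac{258757}{311203} = \frac{56843846622169520}{68365130761830759}$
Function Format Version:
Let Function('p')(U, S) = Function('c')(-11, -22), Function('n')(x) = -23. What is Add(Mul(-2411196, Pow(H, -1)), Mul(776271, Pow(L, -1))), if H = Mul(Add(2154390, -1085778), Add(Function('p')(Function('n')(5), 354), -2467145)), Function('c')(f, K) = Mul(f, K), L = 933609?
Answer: Rational(56843846622169520, 68365130761830759) ≈ 0.83147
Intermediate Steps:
Function('c')(f, K) = Mul(K, f)
Function('p')(U, S) = 242 (Function('p')(U, S) = Mul(-22, -11) = 242)
H = -2636162148636 (H = Mul(Add(2154390, -1085778), Add(242, -2467145)) = Mul(1068612, -2466903) = -2636162148636)
Add(Mul(-2411196, Pow(H, -1)), Mul(776271, Pow(L, -1))) = Add(Mul(-2411196, Pow(-2636162148636, -1)), Mul(776271, Pow(933609, -1))) = Add(Mul(-2411196, Rational(-1, 2636162148636)), Mul(776271, Rational(1, 933609))) = Add(Rational(200933, 219680179053), Rational(258757, 311203)) = Rational(56843846622169520, 68365130761830759)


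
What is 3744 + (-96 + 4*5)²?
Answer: 9520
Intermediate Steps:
3744 + (-96 + 4*5)² = 3744 + (-96 + 20)² = 3744 + (-76)² = 3744 + 5776 = 9520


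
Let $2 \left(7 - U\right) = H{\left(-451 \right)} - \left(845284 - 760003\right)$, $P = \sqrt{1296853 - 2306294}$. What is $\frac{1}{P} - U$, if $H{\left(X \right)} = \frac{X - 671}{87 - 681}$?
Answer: $- \frac{383819}{9} - \frac{i \sqrt{1009441}}{1009441} \approx -42647.0 - 0.00099531 i$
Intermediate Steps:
$H{\left(X \right)} = \frac{61}{54} - \frac{X}{594}$ ($H{\left(X \right)} = \frac{-671 + X}{-594} = \left(-671 + X\right) \left(- \frac{1}{594}\right) = \frac{61}{54} - \frac{X}{594}$)
$P = i \sqrt{1009441}$ ($P = \sqrt{-1009441} = i \sqrt{1009441} \approx 1004.7 i$)
$U = \frac{383819}{9}$ ($U = 7 - \frac{\left(\frac{61}{54} - - \frac{41}{54}\right) - \left(845284 - 760003\right)}{2} = 7 - \frac{\left(\frac{61}{54} + \frac{41}{54}\right) - \left(845284 - 760003\right)}{2} = 7 - \frac{\frac{17}{9} - 85281}{2} = 7 - - \frac{383756}{9} = 7 + \frac{383756}{9} = \frac{383819}{9} \approx 42647.0$)
$\frac{1}{P} - U = \frac{1}{i \sqrt{1009441}} - \frac{383819}{9} = - \frac{i \sqrt{1009441}}{1009441} - \frac{383819}{9} = - \frac{383819}{9} - \frac{i \sqrt{1009441}}{1009441}$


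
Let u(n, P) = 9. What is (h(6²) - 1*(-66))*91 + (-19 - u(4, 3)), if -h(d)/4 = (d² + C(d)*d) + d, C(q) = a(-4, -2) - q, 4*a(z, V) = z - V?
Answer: -574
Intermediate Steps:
a(z, V) = -V/4 + z/4 (a(z, V) = (z - V)/4 = -V/4 + z/4)
C(q) = -½ - q (C(q) = (-¼*(-2) + (¼)*(-4)) - q = (½ - 1) - q = -½ - q)
h(d) = -4*d - 4*d² - 4*d*(-½ - d) (h(d) = -4*((d² + (-½ - d)*d) + d) = -4*((d² + d*(-½ - d)) + d) = -4*(d + d² + d*(-½ - d)) = -4*d - 4*d² - 4*d*(-½ - d))
(h(6²) - 1*(-66))*91 + (-19 - u(4, 3)) = (-2*6² - 1*(-66))*91 + (-19 - 1*9) = (-2*36 + 66)*91 + (-19 - 9) = (-72 + 66)*91 - 28 = -6*91 - 28 = -546 - 28 = -574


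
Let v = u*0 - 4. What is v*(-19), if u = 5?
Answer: 76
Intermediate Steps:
v = -4 (v = 5*0 - 4 = 0 - 4 = -4)
v*(-19) = -4*(-19) = 76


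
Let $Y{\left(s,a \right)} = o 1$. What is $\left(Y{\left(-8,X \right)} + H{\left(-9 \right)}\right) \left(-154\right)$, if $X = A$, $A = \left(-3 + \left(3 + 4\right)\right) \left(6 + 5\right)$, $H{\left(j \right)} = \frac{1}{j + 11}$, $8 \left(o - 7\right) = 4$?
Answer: $-1232$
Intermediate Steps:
$o = \frac{15}{2}$ ($o = 7 + \frac{1}{8} \cdot 4 = 7 + \frac{1}{2} = \frac{15}{2} \approx 7.5$)
$H{\left(j \right)} = \frac{1}{11 + j}$
$A = 44$ ($A = \left(-3 + 7\right) 11 = 4 \cdot 11 = 44$)
$X = 44$
$Y{\left(s,a \right)} = \frac{15}{2}$ ($Y{\left(s,a \right)} = \frac{15}{2} \cdot 1 = \frac{15}{2}$)
$\left(Y{\left(-8,X \right)} + H{\left(-9 \right)}\right) \left(-154\right) = \left(\frac{15}{2} + \frac{1}{11 - 9}\right) \left(-154\right) = \left(\frac{15}{2} + \frac{1}{2}\right) \left(-154\right) = 8 \left(-154\right) = -1232$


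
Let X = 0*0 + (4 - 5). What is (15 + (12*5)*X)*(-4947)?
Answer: 222615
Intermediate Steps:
X = -1 (X = 0 - 1 = -1)
(15 + (12*5)*X)*(-4947) = (15 + (12*5)*(-1))*(-4947) = (15 + 60*(-1))*(-4947) = (15 - 60)*(-4947) = -45*(-4947) = 222615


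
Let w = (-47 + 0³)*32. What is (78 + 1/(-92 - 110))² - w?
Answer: 309589241/40804 ≈ 7587.2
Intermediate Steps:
w = -1504 (w = (-47 + 0)*32 = -47*32 = -1504)
(78 + 1/(-92 - 110))² - w = (78 + 1/(-92 - 110))² - 1*(-1504) = (78 + 1/(-202))² + 1504 = (78 - 1/202)² + 1504 = (15755/202)² + 1504 = 248220025/40804 + 1504 = 309589241/40804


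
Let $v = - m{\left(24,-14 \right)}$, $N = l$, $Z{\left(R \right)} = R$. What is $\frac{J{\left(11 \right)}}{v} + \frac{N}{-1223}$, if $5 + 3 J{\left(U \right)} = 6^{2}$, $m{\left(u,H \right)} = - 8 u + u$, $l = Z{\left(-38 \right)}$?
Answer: $\frac{57065}{616392} \approx 0.092579$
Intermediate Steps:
$l = -38$
$m{\left(u,H \right)} = - 7 u$
$J{\left(U \right)} = \frac{31}{3}$ ($J{\left(U \right)} = - \frac{5}{3} + \frac{6^{2}}{3} = - \frac{5}{3} + \frac{1}{3} \cdot 36 = - \frac{5}{3} + 12 = \frac{31}{3}$)
$N = -38$
$v = 168$ ($v = - \left(-7\right) 24 = \left(-1\right) \left(-168\right) = 168$)
$\frac{J{\left(11 \right)}}{v} + \frac{N}{-1223} = \frac{31}{3 \cdot 168} - \frac{38}{-1223} = \frac{31}{3} \cdot \frac{1}{168} - - \frac{38}{1223} = \frac{31}{504} + \frac{38}{1223} = \frac{57065}{616392}$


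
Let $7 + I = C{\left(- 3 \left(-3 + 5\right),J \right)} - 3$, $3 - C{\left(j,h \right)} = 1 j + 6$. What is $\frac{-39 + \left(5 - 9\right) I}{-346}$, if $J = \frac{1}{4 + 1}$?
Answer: $\frac{11}{346} \approx 0.031792$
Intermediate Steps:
$J = \frac{1}{5} \approx 0.2$
$C{\left(j,h \right)} = -3 - j$ ($C{\left(j,h \right)} = 3 - \left(1 j + 6\right) = 3 - \left(j + 6\right) = 3 - \left(6 + j\right) = -3 - j$)
$I = -7$ ($I = -7 - \left(6 - 3 \left(-3 + 5\right)\right) = -7 - \left(6 - 6\right) = -7 - 0 = -7 + \left(\left(-3 + 6\right) - 3\right) = -7 + \left(3 - 3\right) = -7 + 0 = -7$)
$\frac{-39 + \left(5 - 9\right) I}{-346} = \frac{-39 + \left(5 - 9\right) \left(-7\right)}{-346} = \left(-39 - -28\right) \left(- \frac{1}{346}\right) = \left(-39 + 28\right) \left(- \frac{1}{346}\right) = \left(-11\right) \left(- \frac{1}{346}\right) = \frac{11}{346}$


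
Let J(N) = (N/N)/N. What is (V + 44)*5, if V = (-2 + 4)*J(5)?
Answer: 222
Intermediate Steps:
J(N) = 1/N
V = ⅖ (V = (-2 + 4)/5 = 2*(⅕) = ⅖ ≈ 0.40000)
(V + 44)*5 = (⅖ + 44)*5 = (222/5)*5 = 222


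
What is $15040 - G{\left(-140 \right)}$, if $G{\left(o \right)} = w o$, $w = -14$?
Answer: $13080$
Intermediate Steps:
$G{\left(o \right)} = - 14 o$
$15040 - G{\left(-140 \right)} = 15040 - \left(-14\right) \left(-140\right) = 15040 - 1960 = 13080$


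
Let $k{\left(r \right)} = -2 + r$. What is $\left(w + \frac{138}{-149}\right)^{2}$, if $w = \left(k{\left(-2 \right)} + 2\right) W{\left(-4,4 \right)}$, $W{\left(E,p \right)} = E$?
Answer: $\frac{1110916}{22201} \approx 50.039$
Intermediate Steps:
$w = 8$ ($w = \left(\left(-2 - 2\right) + 2\right) \left(-4\right) = \left(-4 + 2\right) \left(-4\right) = \left(-2\right) \left(-4\right) = 8$)
$\left(w + \frac{138}{-149}\right)^{2} = \left(8 + \frac{138}{-149}\right)^{2} = \left(8 + 138 \left(- \frac{1}{149}\right)\right)^{2} = \left(8 - \frac{138}{149}\right)^{2} = \left(\frac{1054}{149}\right)^{2} = \frac{1110916}{22201}$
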